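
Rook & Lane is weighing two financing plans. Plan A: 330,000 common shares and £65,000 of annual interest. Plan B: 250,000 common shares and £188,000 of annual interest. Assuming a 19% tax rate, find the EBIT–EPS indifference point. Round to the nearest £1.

At indifference, (EBIT − 65,000)(1 − t)/330,000 = (EBIT − 188,000)(1 − t)/250,000.
The (1 − t) factor cancels: (EBIT − 65,000) × 250,000 = (EBIT − 188,000) × 330,000.
Solving, EBIT = (188,000·330,000 − 65,000·250,000) / (330,000 − 250,000) = 45,790,000,000 / 80,000 = 572,375.00.

£572,375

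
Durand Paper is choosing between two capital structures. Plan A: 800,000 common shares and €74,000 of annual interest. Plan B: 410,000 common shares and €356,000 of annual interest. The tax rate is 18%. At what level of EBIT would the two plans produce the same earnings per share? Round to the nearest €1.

€652,462

At indifference, (EBIT − 74,000)(1 − t)/800,000 = (EBIT − 356,000)(1 − t)/410,000.
The (1 − t) factor cancels: (EBIT − 74,000) × 410,000 = (EBIT − 356,000) × 800,000.
Solving, EBIT = (356,000·800,000 − 74,000·410,000) / (800,000 − 410,000) = 254,460,000,000 / 390,000 = 652,461.54.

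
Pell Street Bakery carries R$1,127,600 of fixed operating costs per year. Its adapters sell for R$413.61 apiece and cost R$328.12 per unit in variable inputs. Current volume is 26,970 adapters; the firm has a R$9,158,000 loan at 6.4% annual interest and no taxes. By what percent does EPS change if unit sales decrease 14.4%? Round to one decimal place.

-56.1%

Contribution at this volume is 26,970 × R$85.49 = R$2,305,665.30.
Subtracting fixed costs: EBIT = R$2,305,665.30 − R$1,127,600 = R$1,178,065.30.
After interest of R$586,112.00, pre-tax earnings = R$591,953.30.
Degree of combined leverage = contribution ÷ (EBIT − I) = R$2,305,665.30 ÷ R$591,953.30 = 3.8950.
EPS therefore changes by 3.8950 × (-14.4%) = -56.1%.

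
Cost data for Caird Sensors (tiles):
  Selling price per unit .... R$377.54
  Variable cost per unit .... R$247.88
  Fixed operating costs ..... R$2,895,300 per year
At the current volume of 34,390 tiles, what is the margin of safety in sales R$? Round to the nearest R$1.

R$4,553,155

Contribution margin per unit = R$377.54 − R$247.88 = R$129.66. Break-even units = R$2,895,300 ÷ R$129.66 = 22,329.94; break-even revenue = 22,329.94 × R$377.54 = R$8,430,445.49.
Actual sales revenue = 34,390 × R$377.54 = R$12,983,600.60.
Margin of safety = R$12,983,600.60 − R$8,430,445.49 = R$4,553,155.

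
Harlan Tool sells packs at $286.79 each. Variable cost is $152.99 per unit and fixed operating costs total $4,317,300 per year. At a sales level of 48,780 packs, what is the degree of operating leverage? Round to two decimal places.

2.95

At 48,780 units, contribution = 48,780 × $133.80 = $6,526,764.00.
Operating income = contribution − fixed costs = $6,526,764.00 − $4,317,300 = $2,209,464.00.
So DOL = total CM / EBIT = $6,526,764.00 / $2,209,464.00 = 2.9540.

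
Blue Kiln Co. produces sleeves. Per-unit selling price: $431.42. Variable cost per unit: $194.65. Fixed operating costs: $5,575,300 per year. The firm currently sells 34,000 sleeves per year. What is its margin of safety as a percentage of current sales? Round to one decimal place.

30.7%

Each unit contributes $431.42 − $194.65 = $236.77. Break-even units = $5,575,300 ÷ $236.77 = 23,547.32; break-even revenue = 23,547.32 × $431.42 = $10,158,786.70.
Current sales = 34,000 × $431.42 = $14,668,280.00.
Margin of safety = ($14,668,280.00 − $10,158,786.70) ÷ $14,668,280.00 = 30.7%.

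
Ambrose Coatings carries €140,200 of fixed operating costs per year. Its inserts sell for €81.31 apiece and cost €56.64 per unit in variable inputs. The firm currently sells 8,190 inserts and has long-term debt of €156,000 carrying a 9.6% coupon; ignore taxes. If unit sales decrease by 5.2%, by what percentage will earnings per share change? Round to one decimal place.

At 8,190 units, contribution = 8,190 × €24.67 = €202,047.30.
EBIT = €202,047.30 − €140,200 = €61,847.30.
Interest = €14,976.00, so EBIT − I = €46,871.30.
Degree of combined leverage = contribution ÷ (EBIT − I) = €202,047.30 ÷ €46,871.30 = 4.3107.
%ΔEPS = DCL × %ΔSales = 4.3107 × -5.2% = -22.4%.

-22.4%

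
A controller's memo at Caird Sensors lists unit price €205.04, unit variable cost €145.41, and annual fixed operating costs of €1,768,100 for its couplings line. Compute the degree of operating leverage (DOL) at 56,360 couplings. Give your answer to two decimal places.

2.11

Total contribution margin = 56,360 × €59.63 = €3,360,746.80.
Subtracting fixed costs: EBIT = €3,360,746.80 − €1,768,100 = €1,592,646.80.
DOL = contribution ÷ EBIT = €3,360,746.80 ÷ €1,592,646.80 = 2.1102.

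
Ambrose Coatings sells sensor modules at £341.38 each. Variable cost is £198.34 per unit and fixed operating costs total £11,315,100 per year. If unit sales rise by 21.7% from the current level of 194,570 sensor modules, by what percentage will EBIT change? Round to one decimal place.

+36.6%

At 194,570 units, contribution = 194,570 × £143.04 = £27,831,292.80.
Operating income = contribution − fixed costs = £27,831,292.80 − £11,315,100 = £16,516,192.80.
So DOL = total CM / EBIT = £27,831,292.80 / £16,516,192.80 = 1.6851.
%ΔEBIT = DOL × %ΔSales = 1.6851 × +21.7% = +36.6%.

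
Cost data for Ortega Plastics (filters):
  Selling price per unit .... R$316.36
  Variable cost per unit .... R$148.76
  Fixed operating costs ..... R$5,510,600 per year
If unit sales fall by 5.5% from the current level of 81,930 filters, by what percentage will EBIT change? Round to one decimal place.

Contribution at this volume is 81,930 × R$167.60 = R$13,731,468.00.
Operating income = contribution − fixed costs = R$13,731,468.00 − R$5,510,600 = R$8,220,868.00.
So DOL = total CM / EBIT = R$13,731,468.00 / R$8,220,868.00 = 1.6703.
So EBIT moves 1.6703 × (-5.5%) = -9.2%.

-9.2%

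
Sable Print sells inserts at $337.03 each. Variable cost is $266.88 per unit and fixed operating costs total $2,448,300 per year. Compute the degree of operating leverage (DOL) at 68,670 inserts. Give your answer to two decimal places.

2.03

Total contribution margin = 68,670 × $70.15 = $4,817,200.50.
Subtracting fixed costs: EBIT = $4,817,200.50 − $2,448,300 = $2,368,900.50.
So DOL = total CM / EBIT = $4,817,200.50 / $2,368,900.50 = 2.0335.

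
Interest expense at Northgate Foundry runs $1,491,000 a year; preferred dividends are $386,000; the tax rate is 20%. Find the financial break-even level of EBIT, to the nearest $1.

$1,973,500

Grossing the preferred dividend up to pre-tax terms: $386,000 / (1 − 0.20) = $482,500.00.
EPS = 0 when EBIT covers interest plus the pre-tax preferred burden: $1,491,000 + $482,500.00 = $1,973,500.00.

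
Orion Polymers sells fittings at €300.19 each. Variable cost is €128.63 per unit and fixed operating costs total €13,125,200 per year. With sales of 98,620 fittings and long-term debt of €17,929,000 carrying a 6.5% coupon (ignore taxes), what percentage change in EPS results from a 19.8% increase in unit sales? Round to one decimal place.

At 98,620 units, contribution = 98,620 × €171.56 = €16,919,247.20.
Subtracting fixed costs: EBIT = €16,919,247.20 − €13,125,200 = €3,794,047.20.
After interest of €1,165,385.00, pre-tax earnings = €2,628,662.20.
Degree of combined leverage = contribution ÷ (EBIT − I) = €16,919,247.20 ÷ €2,628,662.20 = 6.4364.
%ΔEPS = DCL × %ΔSales = 6.4364 × +19.8% = +127.4%.

+127.4%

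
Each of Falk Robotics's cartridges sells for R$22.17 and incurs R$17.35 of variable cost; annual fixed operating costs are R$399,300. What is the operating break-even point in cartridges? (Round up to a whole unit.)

82,843 cartridges

Unit CM = price − variable cost = R$22.17 − R$17.35 = R$4.82.
Units to break even: R$399,300 ÷ R$4.82 = 82,842.32, rounded up to 82,843.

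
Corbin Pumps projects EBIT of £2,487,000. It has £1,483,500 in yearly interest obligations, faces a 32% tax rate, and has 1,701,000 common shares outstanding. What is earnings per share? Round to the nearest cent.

£0.40

Interest = £1,483,500.00, so EBT = £2,487,000 − £1,483,500.00 = £1,003,500.00.
After tax at 32%: net income = £1,003,500.00 × 0.68 = £682,380.00.
EPS = £682,380.00 ÷ 1,701,000 = £0.40.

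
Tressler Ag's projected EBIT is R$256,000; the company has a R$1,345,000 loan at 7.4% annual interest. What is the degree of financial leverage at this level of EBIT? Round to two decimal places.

Interest = R$99,530.00.
Degree of financial leverage = EBIT / (EBIT − interest) = R$256,000 / R$156,470.00 = 1.6361.

1.64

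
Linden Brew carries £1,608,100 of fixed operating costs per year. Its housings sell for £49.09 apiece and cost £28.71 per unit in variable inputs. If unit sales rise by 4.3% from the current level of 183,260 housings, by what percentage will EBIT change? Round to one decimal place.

+7.6%

Contribution at this volume is 183,260 × £20.38 = £3,734,838.80.
EBIT = £3,734,838.80 − £1,608,100 = £2,126,738.80.
So DOL = total CM / EBIT = £3,734,838.80 / £2,126,738.80 = 1.7561.
Operating income changes by 1.7561 × +4.3% = +7.6%.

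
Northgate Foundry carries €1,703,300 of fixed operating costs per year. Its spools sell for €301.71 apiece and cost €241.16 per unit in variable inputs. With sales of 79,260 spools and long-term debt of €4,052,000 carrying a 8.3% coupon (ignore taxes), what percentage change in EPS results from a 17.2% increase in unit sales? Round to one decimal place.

Contribution at this volume is 79,260 × €60.55 = €4,799,193.00.
Operating income = contribution − fixed costs = €4,799,193.00 − €1,703,300 = €3,095,893.00.
Interest = €336,316.00, so EBIT − I = €2,759,577.00.
DCL = total CM / (EBIT − I) = €4,799,193.00 / €2,759,577.00 = 1.7391.
%ΔEPS = DCL × %ΔSales = 1.7391 × +17.2% = +29.9%.

+29.9%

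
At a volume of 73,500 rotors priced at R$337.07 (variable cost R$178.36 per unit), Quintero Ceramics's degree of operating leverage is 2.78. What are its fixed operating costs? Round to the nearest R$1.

R$7,469,075

At 73,500 units, contribution = 73,500 × R$158.71 = R$11,665,185.00.
DOL = contribution / EBIT, so EBIT = R$11,665,185.00 / 2.78 = R$4,196,109.71.
Fixed costs = CM − EBIT = R$11,665,185.00 − R$4,196,109.71 = R$7,469,075.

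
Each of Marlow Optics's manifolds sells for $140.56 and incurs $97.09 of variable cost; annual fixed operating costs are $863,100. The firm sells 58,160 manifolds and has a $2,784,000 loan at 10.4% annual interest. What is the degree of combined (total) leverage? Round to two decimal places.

1.84

Total contribution margin = 58,160 × $43.47 = $2,528,215.20.
EBIT = $2,528,215.20 − $863,100 = $1,665,115.20. Interest = $289,536.00.
DOL = $2,528,215.20 ÷ $1,665,115.20 = 1.5183; DFL = $1,665,115.20 ÷ $1,375,579.20 = 1.2105.
DCL = DOL × DFL = 1.5183 × 1.2105 = 1.8379.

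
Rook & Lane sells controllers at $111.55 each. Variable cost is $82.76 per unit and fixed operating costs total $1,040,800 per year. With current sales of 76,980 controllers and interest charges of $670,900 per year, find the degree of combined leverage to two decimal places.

At 76,980 units, contribution = 76,980 × $28.79 = $2,216,254.20.
Subtracting fixed costs: EBIT = $2,216,254.20 − $1,040,800 = $1,175,454.20. Interest = $670,900.00.
DOL = $2,216,254.20 ÷ $1,175,454.20 = 1.8854; DFL = $1,175,454.20 ÷ $504,554.20 = 2.3297.
Combined leverage = 1.8854 × 2.3297 = 4.3924.

4.39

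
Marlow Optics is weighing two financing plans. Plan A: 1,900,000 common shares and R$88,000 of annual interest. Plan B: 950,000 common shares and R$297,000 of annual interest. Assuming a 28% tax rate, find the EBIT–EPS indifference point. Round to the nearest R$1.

At indifference, (EBIT − 88,000)(1 − t)/1,900,000 = (EBIT − 297,000)(1 − t)/950,000.
Cancelling (1 − t) and cross-multiplying: 950,000·(EBIT − 88,000) = 1,900,000·(EBIT − 297,000).
EBIT × (1,900,000 − 950,000) = 297,000 × 1,900,000 − 88,000 × 950,000 = 480,700,000,000, so EBIT = 480,700,000,000 ÷ 950,000 = 506,000.00.

R$506,000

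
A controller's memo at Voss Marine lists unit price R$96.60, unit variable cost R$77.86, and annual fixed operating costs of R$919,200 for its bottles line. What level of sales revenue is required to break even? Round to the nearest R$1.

CM per unit = R$96.60 − R$77.86 = R$18.74; CM ratio = R$18.74 / R$96.60 = 0.1940.
Break-even sales = FC ÷ CM ratio = R$919,200 × R$96.60 / R$18.74 = R$4,738,245.

R$4,738,245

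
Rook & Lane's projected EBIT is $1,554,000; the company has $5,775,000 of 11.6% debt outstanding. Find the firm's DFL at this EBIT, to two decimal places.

1.76

Annual interest charges come to $669,900.00.
DFL = EBIT ÷ (EBIT − I) = $1,554,000 ÷ ($1,554,000 − $669,900.00) = $1,554,000 ÷ $884,100.00 = 1.7577.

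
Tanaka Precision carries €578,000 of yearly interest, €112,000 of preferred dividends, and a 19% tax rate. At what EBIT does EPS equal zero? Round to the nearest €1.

Preferred dividends are paid after tax, so their pre-tax equivalent is €112,000 ÷ (1 − 0.19) = €138,271.60.
EPS = 0 when EBIT covers interest plus the pre-tax preferred burden: €578,000 + €138,271.60 = €716,271.60.

€716,272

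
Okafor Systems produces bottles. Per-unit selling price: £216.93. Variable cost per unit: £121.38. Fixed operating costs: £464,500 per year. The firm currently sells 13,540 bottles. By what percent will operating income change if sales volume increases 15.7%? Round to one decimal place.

+24.5%

Contribution at this volume is 13,540 × £95.55 = £1,293,747.00.
Subtracting fixed costs: EBIT = £1,293,747.00 − £464,500 = £829,247.00.
Degree of operating leverage = £1,293,747.00 / £829,247.00 = 1.5601.
Operating income changes by 1.5601 × +15.7% = +24.5%.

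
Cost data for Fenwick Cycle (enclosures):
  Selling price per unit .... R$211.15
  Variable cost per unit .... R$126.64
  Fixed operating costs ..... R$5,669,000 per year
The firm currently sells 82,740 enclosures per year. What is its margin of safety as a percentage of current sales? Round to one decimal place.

18.9%

Unit CM = price − variable cost = R$211.15 − R$126.64 = R$84.51. Break-even units = R$5,669,000 ÷ R$84.51 = 67,080.82; break-even revenue = 67,080.82 × R$211.15 = R$14,164,114.90.
Current sales = 82,740 × R$211.15 = R$17,470,551.00.
Margin of safety = (R$17,470,551.00 − R$14,164,114.90) ÷ R$17,470,551.00 = 18.9%.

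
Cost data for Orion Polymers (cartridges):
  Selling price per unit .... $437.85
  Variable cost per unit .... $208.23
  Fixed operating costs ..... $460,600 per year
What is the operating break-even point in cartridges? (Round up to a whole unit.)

Contribution margin per unit = $437.85 − $208.23 = $229.62.
Break-even volume = fixed costs ÷ CM per unit = $460,600 ÷ $229.62 = 2,005.92, so 2,006 cartridges.

2,006 cartridges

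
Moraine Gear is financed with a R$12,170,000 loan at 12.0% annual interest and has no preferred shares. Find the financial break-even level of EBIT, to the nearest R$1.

R$1,460,400

Annual interest = 12.0% × R$12,170,000 = R$1,460,400.00.
With no preferred dividends, EPS = 0 when EBIT exactly covers interest, so the financial break-even EBIT is R$1,460,400.00.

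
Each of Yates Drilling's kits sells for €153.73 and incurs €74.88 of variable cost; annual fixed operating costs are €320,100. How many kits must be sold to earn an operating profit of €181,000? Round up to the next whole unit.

Unit CM = price − variable cost = €153.73 − €74.88 = €78.85.
Units = (FC + target) / CM = (€320,100 + €181,000) / €78.85 = 6,355.10, so 6,356 kits.

6,356 kits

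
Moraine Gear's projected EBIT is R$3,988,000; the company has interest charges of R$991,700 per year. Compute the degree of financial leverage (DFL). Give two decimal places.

1.33

Annual interest charges come to R$991,700.00.
DFL = EBIT ÷ (EBIT − I) = R$3,988,000 ÷ (R$3,988,000 − R$991,700.00) = R$3,988,000 ÷ R$2,996,300.00 = 1.3310.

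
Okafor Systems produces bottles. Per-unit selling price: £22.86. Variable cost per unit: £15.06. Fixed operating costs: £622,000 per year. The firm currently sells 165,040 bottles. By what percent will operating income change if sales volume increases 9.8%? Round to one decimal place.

Total contribution margin = 165,040 × £7.80 = £1,287,312.00.
Operating income = contribution − fixed costs = £1,287,312.00 − £622,000 = £665,312.00.
Degree of operating leverage = £1,287,312.00 / £665,312.00 = 1.9349.
%ΔEBIT = DOL × %ΔSales = 1.9349 × +9.8% = +19.0%.

+19.0%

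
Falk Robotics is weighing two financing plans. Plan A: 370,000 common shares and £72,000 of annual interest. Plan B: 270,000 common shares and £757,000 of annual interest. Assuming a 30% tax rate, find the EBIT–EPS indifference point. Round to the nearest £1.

Set EPS_A = EPS_B: (EBIT − £72,000)(1 − 0.30) ÷ 370,000 = (EBIT − £757,000)(1 − 0.30) ÷ 270,000.
The (1 − t) factor cancels: (EBIT − 72,000) × 270,000 = (EBIT − 757,000) × 370,000.
Solving, EBIT = (757,000·370,000 − 72,000·270,000) / (370,000 − 270,000) = 260,650,000,000 / 100,000 = 2,606,500.00.

£2,606,500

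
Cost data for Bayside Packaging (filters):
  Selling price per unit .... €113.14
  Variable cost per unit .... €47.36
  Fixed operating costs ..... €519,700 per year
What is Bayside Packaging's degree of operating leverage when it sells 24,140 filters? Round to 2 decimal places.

1.49

At 24,140 units, contribution = 24,140 × €65.78 = €1,587,929.20.
Operating income = contribution − fixed costs = €1,587,929.20 − €519,700 = €1,068,229.20.
Degree of operating leverage = €1,587,929.20 / €1,068,229.20 = 1.4865.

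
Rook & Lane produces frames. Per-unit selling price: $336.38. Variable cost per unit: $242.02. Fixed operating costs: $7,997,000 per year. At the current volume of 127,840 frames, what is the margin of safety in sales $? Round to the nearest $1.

$14,494,650

Unit CM = price − variable cost = $336.38 − $242.02 = $94.36. Break-even units = $7,997,000 ÷ $94.36 = 84,749.89; break-even revenue = 84,749.89 × $336.38 = $28,508,169.35.
Current sales = 127,840 × $336.38 = $43,002,819.20.
Margin of safety = $43,002,819.20 − $28,508,169.35 = $14,494,650.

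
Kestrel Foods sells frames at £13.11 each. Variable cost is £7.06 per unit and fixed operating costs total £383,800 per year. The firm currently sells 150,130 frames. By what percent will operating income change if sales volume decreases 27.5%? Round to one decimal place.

Total contribution margin = 150,130 × £6.05 = £908,286.50.
Subtracting fixed costs: EBIT = £908,286.50 − £383,800 = £524,486.50.
So DOL = total CM / EBIT = £908,286.50 / £524,486.50 = 1.7318.
So EBIT moves 1.7318 × (-27.5%) = -47.6%.

-47.6%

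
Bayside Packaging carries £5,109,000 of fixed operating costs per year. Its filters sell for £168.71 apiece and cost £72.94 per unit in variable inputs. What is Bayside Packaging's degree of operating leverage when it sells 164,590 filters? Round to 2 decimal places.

1.48

Total contribution margin = 164,590 × £95.77 = £15,762,784.30.
Subtracting fixed costs: EBIT = £15,762,784.30 − £5,109,000 = £10,653,784.30.
Degree of operating leverage = £15,762,784.30 / £10,653,784.30 = 1.4795.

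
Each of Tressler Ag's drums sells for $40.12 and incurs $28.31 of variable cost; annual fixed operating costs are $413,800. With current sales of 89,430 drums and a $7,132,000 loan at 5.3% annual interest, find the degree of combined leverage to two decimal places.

4.00

At 89,430 units, contribution = 89,430 × $11.81 = $1,056,168.30.
Subtracting fixed costs: EBIT = $1,056,168.30 − $413,800 = $642,368.30. Interest = $377,996.00.
DOL = $1,056,168.30 ÷ $642,368.30 = 1.6442; DFL = $642,368.30 ÷ $264,372.30 = 2.4298.
Combined leverage = 1.6442 × 2.4298 = 3.9951.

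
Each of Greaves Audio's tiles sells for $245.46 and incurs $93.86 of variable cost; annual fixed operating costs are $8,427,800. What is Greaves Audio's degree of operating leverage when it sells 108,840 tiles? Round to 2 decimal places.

Total contribution margin = 108,840 × $151.60 = $16,500,144.00.
Operating income = contribution − fixed costs = $16,500,144.00 − $8,427,800 = $8,072,344.00.
So DOL = total CM / EBIT = $16,500,144.00 / $8,072,344.00 = 2.0440.

2.04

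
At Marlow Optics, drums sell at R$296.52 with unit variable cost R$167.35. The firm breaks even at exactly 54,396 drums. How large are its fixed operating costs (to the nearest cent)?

R$7,026,331.32

Contribution margin per unit = R$296.52 − R$167.35 = R$129.17.
Since BE = FC / CM, FC = 54,396 × R$129.17 = R$7,026,331.32.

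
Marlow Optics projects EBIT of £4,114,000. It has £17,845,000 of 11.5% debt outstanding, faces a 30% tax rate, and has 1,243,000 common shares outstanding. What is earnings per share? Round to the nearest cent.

£1.16

Interest = £2,052,175.00, so EBT = £4,114,000 − £2,052,175.00 = £2,061,825.00.
Net income = £2,061,825.00 × (1 − 0.30) = £1,443,277.50.
EPS = £1,443,277.50 ÷ 1,243,000 = £1.16.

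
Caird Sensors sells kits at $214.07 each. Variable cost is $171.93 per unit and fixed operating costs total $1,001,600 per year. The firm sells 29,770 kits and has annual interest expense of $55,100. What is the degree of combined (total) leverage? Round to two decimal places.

6.34

Contribution at this volume is 29,770 × $42.14 = $1,254,507.80.
Subtracting fixed costs: EBIT = $1,254,507.80 − $1,001,600 = $252,907.80. Interest = $55,100.00.
DOL = $1,254,507.80 ÷ $252,907.80 = 4.9603; DFL = $252,907.80 ÷ $197,807.80 = 1.2786.
Combined leverage = 4.9603 × 1.2786 = 6.3422.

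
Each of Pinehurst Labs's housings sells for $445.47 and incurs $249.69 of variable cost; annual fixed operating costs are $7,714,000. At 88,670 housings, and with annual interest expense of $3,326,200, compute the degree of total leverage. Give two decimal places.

Total contribution margin = 88,670 × $195.78 = $17,359,812.60.
EBIT = $17,359,812.60 − $7,714,000 = $9,645,812.60. Interest = $3,326,200.00, so EBIT − I = $6,319,612.60.
Degree of total leverage = total CM / (EBIT − interest) = $17,359,812.60 / $6,319,612.60 = 2.7470.

2.75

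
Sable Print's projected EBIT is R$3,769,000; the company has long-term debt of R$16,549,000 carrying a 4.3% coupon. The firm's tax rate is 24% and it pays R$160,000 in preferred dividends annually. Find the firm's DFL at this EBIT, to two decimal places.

Annual interest charges come to R$711,607.00.
Pre-tax preferred-dividend burden = R$160,000 ÷ (1 − 0.24) = R$210,526.32.
DFL = EBIT ÷ [EBIT − I − D_p/(1−t)] = R$3,769,000 ÷ [R$3,769,000 − R$711,607.00 − R$210,526.32] = R$3,769,000 ÷ R$2,846,866.68 = 1.3239.

1.32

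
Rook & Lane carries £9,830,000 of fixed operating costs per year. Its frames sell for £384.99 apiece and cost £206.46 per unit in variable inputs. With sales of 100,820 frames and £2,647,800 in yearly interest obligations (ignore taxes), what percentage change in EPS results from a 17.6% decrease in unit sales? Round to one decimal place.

At 100,820 units, contribution = 100,820 × £178.53 = £17,999,394.60.
Subtracting fixed costs: EBIT = £17,999,394.60 − £9,830,000 = £8,169,394.60.
After interest of £2,647,800.00, pre-tax earnings = £5,521,594.60.
DCL = total CM / (EBIT − I) = £17,999,394.60 / £5,521,594.60 = 3.2598.
%ΔEPS = DCL × %ΔSales = 3.2598 × -17.6% = -57.4%.

-57.4%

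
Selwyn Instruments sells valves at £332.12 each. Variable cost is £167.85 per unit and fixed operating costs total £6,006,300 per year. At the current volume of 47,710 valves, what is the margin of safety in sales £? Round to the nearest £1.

Unit CM = price − variable cost = £332.12 − £167.85 = £164.27. Break-even units = £6,006,300 ÷ £164.27 = 36,563.58; break-even revenue = 36,563.58 × £332.12 = £12,143,497.63.
Current sales = 47,710 × £332.12 = £15,845,445.20.
Margin of safety = £15,845,445.20 − £12,143,497.63 = £3,701,948.

£3,701,948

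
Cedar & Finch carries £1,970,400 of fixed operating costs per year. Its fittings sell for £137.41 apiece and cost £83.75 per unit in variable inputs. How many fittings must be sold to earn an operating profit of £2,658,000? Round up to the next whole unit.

86,255 fittings

Each unit contributes £137.41 − £83.75 = £53.66.
Required volume = (fixed costs + target profit) ÷ CM = (£1,970,400 + £2,658,000) ÷ £53.66 = 86,254.19, so 86,255 fittings.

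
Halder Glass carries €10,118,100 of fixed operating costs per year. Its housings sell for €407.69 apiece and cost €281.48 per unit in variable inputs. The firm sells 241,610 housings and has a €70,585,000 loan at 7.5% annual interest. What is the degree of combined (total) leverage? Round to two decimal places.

2.02

Total contribution margin = 241,610 × €126.21 = €30,493,598.10.
Subtracting fixed costs: EBIT = €30,493,598.10 − €10,118,100 = €20,375,498.10. Interest = €5,293,875.00, so EBIT − I = €15,081,623.10.
Degree of total leverage = total CM / (EBIT − interest) = €30,493,598.10 / €15,081,623.10 = 2.0219.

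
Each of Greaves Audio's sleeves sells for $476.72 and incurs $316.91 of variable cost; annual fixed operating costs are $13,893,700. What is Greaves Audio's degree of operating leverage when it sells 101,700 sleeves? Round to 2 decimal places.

Contribution at this volume is 101,700 × $159.81 = $16,252,677.00.
EBIT = $16,252,677.00 − $13,893,700 = $2,358,977.00.
So DOL = total CM / EBIT = $16,252,677.00 / $2,358,977.00 = 6.8897.

6.89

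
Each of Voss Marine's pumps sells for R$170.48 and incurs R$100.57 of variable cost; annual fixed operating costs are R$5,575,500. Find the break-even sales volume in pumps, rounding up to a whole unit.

Each unit contributes R$170.48 − R$100.57 = R$69.91.
Break-even volume = fixed costs ÷ CM per unit = R$5,575,500 ÷ R$69.91 = 79,752.54, so 79,753 pumps.

79,753 pumps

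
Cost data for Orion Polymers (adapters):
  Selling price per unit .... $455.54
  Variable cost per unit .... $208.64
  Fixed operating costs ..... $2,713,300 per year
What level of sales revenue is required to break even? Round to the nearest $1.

$5,006,143

CM per unit = $455.54 − $208.64 = $246.90; CM ratio = $246.90 / $455.54 = 0.5420.
Break-even revenue = fixed costs × price ÷ CM = $2,713,300 × $455.54 ÷ $246.90 = $5,006,143.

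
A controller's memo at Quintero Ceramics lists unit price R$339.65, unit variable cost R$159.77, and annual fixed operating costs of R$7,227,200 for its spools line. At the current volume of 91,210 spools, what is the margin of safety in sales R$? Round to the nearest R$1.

R$17,333,054

Contribution margin per unit = R$339.65 − R$159.77 = R$179.88. Break-even units = R$7,227,200 ÷ R$179.88 = 40,177.90; break-even revenue = 40,177.90 × R$339.65 = R$13,646,422.50.
Actual sales revenue = 91,210 × R$339.65 = R$30,979,476.50.
Margin of safety = R$30,979,476.50 − R$13,646,422.50 = R$17,333,054.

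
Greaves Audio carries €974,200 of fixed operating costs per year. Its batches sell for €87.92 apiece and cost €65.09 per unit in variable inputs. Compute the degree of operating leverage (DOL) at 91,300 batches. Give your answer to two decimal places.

1.88

Contribution at this volume is 91,300 × €22.83 = €2,084,379.00.
Subtracting fixed costs: EBIT = €2,084,379.00 − €974,200 = €1,110,179.00.
Degree of operating leverage = €2,084,379.00 / €1,110,179.00 = 1.8775.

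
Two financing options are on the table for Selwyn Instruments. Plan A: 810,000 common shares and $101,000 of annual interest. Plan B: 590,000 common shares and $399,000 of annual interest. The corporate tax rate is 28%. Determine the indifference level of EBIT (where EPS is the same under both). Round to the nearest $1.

$1,198,182

At indifference, (EBIT − 101,000)(1 − t)/810,000 = (EBIT − 399,000)(1 − t)/590,000.
The (1 − t) factor cancels: (EBIT − 101,000) × 590,000 = (EBIT − 399,000) × 810,000.
EBIT × (810,000 − 590,000) = 399,000 × 810,000 − 101,000 × 590,000 = 263,600,000,000, so EBIT = 263,600,000,000 ÷ 220,000 = 1,198,181.82.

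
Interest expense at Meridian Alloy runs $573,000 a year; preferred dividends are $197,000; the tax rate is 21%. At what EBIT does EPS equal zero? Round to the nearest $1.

Preferred dividends are paid after tax, so their pre-tax equivalent is $197,000 ÷ (1 − 0.21) = $249,367.09.
Financial break-even EBIT = interest + D_p ÷ (1 − t) = $573,000 + $249,367.09 = $822,367.09.

$822,367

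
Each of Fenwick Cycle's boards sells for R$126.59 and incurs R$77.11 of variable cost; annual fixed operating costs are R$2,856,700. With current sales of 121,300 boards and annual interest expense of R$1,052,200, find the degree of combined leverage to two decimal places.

Contribution at this volume is 121,300 × R$49.48 = R$6,001,924.00.
EBIT = R$6,001,924.00 − R$2,856,700 = R$3,145,224.00. Interest = R$1,052,200.00, so EBIT − I = R$2,093,024.00.
DCL = contribution ÷ (EBIT − I) = R$6,001,924.00 ÷ R$2,093,024.00 = 2.8676.

2.87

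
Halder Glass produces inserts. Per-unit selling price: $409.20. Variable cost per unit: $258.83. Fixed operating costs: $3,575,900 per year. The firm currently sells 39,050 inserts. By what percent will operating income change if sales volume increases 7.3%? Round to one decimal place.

Total contribution margin = 39,050 × $150.37 = $5,871,948.50.
Operating income = contribution − fixed costs = $5,871,948.50 − $3,575,900 = $2,296,048.50.
DOL = contribution ÷ EBIT = $5,871,948.50 ÷ $2,296,048.50 = 2.5574.
Operating income changes by 2.5574 × +7.3% = +18.7%.

+18.7%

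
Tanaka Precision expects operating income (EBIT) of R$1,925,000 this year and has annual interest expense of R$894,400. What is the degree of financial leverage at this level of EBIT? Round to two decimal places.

Interest = R$894,400.00.
Degree of financial leverage = EBIT / (EBIT − interest) = R$1,925,000 / R$1,030,600.00 = 1.8678.

1.87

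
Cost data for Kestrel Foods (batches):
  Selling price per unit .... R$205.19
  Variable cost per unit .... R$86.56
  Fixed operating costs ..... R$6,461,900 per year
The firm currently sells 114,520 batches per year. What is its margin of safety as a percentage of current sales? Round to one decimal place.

Contribution margin per unit = R$205.19 − R$86.56 = R$118.63. Break-even units = R$6,461,900 ÷ R$118.63 = 54,471.04; break-even revenue = 54,471.04 × R$205.19 = R$11,176,913.61.
Actual sales revenue = 114,520 × R$205.19 = R$23,498,358.80.
Margin of safety = (R$23,498,358.80 − R$11,176,913.61) ÷ R$23,498,358.80 = 52.4%.

52.4%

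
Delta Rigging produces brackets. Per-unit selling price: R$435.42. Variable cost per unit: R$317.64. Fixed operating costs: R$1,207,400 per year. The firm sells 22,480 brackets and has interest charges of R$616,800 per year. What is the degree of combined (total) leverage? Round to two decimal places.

Contribution at this volume is 22,480 × R$117.78 = R$2,647,694.40.
Subtracting fixed costs: EBIT = R$2,647,694.40 − R$1,207,400 = R$1,440,294.40. Interest = R$616,800.00.
DOL = R$2,647,694.40 ÷ R$1,440,294.40 = 1.8383; DFL = R$1,440,294.40 ÷ R$823,494.40 = 1.7490.
DCL = DOL × DFL = 1.8383 × 1.7490 = 3.2152.

3.22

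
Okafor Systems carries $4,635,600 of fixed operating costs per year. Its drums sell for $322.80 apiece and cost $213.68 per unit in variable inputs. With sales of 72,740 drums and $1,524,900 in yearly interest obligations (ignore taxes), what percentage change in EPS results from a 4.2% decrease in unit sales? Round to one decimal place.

Total contribution margin = 72,740 × $109.12 = $7,937,388.80.
Subtracting fixed costs: EBIT = $7,937,388.80 − $4,635,600 = $3,301,788.80.
After interest of $1,524,900.00, pre-tax earnings = $1,776,888.80.
DCL = total CM / (EBIT − I) = $7,937,388.80 / $1,776,888.80 = 4.4670.
%ΔEPS = DCL × %ΔSales = 4.4670 × -4.2% = -18.8%.

-18.8%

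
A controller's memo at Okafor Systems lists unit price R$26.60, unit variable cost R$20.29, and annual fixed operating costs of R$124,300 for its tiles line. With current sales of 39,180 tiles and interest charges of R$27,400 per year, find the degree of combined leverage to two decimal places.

Contribution at this volume is 39,180 × R$6.31 = R$247,225.80.
Subtracting fixed costs: EBIT = R$247,225.80 − R$124,300 = R$122,925.80. Interest = R$27,400.00, so EBIT − I = R$95,525.80.
DCL = contribution ÷ (EBIT − I) = R$247,225.80 ÷ R$95,525.80 = 2.5881.

2.59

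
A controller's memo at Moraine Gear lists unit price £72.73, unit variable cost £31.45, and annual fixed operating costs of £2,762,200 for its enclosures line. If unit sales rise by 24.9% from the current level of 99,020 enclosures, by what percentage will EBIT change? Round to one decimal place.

+76.8%

Total contribution margin = 99,020 × £41.28 = £4,087,545.60.
EBIT = £4,087,545.60 − £2,762,200 = £1,325,345.60.
DOL = contribution ÷ EBIT = £4,087,545.60 ÷ £1,325,345.60 = 3.0841.
%ΔEBIT = DOL × %ΔSales = 3.0841 × +24.9% = +76.8%.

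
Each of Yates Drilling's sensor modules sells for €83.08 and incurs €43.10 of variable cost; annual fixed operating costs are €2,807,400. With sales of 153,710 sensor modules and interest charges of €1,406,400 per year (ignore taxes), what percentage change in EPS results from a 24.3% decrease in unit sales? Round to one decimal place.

Contribution at this volume is 153,710 × €39.98 = €6,145,325.80.
Operating income = contribution − fixed costs = €6,145,325.80 − €2,807,400 = €3,337,925.80.
After interest of €1,406,400.00, pre-tax earnings = €1,931,525.80.
Degree of combined leverage = contribution ÷ (EBIT − I) = €6,145,325.80 ÷ €1,931,525.80 = 3.1816.
EPS therefore changes by 3.1816 × (-24.3%) = -77.3%.

-77.3%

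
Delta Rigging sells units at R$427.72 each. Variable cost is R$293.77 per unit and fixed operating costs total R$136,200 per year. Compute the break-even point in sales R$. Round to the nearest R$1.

CM per unit = R$427.72 − R$293.77 = R$133.95; CM ratio = R$133.95 / R$427.72 = 0.3132.
Break-even revenue = fixed costs × price ÷ CM = R$136,200 × R$427.72 ÷ R$133.95 = R$434,905.

R$434,905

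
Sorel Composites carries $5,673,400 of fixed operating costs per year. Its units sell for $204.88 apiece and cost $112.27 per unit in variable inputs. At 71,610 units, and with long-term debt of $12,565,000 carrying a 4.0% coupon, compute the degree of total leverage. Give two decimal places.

14.55

Contribution at this volume is 71,610 × $92.61 = $6,631,802.10.
EBIT = $6,631,802.10 − $5,673,400 = $958,402.10. Interest = $502,600.00, so EBIT − I = $455,802.10.
DCL = contribution ÷ (EBIT − I) = $6,631,802.10 ÷ $455,802.10 = 14.5497.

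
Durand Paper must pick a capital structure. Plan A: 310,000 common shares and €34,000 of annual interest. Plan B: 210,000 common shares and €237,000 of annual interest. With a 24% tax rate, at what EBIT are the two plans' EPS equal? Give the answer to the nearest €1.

Set EPS_A = EPS_B: (EBIT − €34,000)(1 − 0.24) ÷ 310,000 = (EBIT − €237,000)(1 − 0.24) ÷ 210,000.
The (1 − t) factor cancels: (EBIT − 34,000) × 210,000 = (EBIT − 237,000) × 310,000.
Solving, EBIT = (237,000·310,000 − 34,000·210,000) / (310,000 − 210,000) = 66,330,000,000 / 100,000 = 663,300.00.

€663,300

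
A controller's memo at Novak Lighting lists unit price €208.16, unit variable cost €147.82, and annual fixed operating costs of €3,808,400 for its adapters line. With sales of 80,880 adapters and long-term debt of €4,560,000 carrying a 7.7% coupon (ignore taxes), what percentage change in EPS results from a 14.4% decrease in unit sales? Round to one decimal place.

Total contribution margin = 80,880 × €60.34 = €4,880,299.20.
Subtracting fixed costs: EBIT = €4,880,299.20 − €3,808,400 = €1,071,899.20.
After interest of €351,120.00, pre-tax earnings = €720,779.20.
Degree of combined leverage = contribution ÷ (EBIT − I) = €4,880,299.20 ÷ €720,779.20 = 6.7709.
%ΔEPS = DCL × %ΔSales = 6.7709 × -14.4% = -97.5%.

-97.5%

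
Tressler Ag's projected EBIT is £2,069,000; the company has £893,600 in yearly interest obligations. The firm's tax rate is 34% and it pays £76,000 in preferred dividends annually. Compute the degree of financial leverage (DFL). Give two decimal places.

1.95

Interest = £893,600.00.
Pre-tax preferred-dividend burden = £76,000 ÷ (1 − 0.34) = £115,151.52.
DFL = EBIT ÷ [EBIT − I − D_p/(1−t)] = £2,069,000 ÷ [£2,069,000 − £893,600.00 − £115,151.52] = £2,069,000 ÷ £1,060,248.48 = 1.9514.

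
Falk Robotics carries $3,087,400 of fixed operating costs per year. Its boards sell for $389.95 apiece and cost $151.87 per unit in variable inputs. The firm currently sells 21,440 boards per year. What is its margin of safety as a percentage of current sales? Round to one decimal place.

Unit CM = price − variable cost = $389.95 − $151.87 = $238.08. Break-even units = $3,087,400 ÷ $238.08 = 12,967.91; break-even revenue = 12,967.91 × $389.95 = $5,056,836.48.
Actual sales revenue = 21,440 × $389.95 = $8,360,528.00.
Margin of safety = ($8,360,528.00 − $5,056,836.48) ÷ $8,360,528.00 = 39.5%.

39.5%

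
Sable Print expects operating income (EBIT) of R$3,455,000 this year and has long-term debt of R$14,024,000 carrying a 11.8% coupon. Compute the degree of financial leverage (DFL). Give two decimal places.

1.92

Interest = R$1,654,832.00.
DFL = EBIT ÷ (EBIT − I) = R$3,455,000 ÷ (R$3,455,000 − R$1,654,832.00) = R$3,455,000 ÷ R$1,800,168.00 = 1.9193.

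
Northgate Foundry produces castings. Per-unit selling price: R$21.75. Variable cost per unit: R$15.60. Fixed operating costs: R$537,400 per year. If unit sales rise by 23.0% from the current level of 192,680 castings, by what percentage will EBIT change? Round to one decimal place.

Total contribution margin = 192,680 × R$6.15 = R$1,184,982.00.
EBIT = R$1,184,982.00 − R$537,400 = R$647,582.00.
DOL = contribution ÷ EBIT = R$1,184,982.00 ÷ R$647,582.00 = 1.8299.
%ΔEBIT = DOL × %ΔSales = 1.8299 × +23.0% = +42.1%.

+42.1%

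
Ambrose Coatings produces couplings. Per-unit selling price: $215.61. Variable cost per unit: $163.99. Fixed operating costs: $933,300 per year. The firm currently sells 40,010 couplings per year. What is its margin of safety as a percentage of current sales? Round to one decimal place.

Contribution margin per unit = $215.61 − $163.99 = $51.62. Break-even units = $933,300 ÷ $51.62 = 18,080.20; break-even revenue = 18,080.20 × $215.61 = $3,898,272.24.
Actual sales revenue = 40,010 × $215.61 = $8,626,556.10.
Margin of safety = ($8,626,556.10 − $3,898,272.24) ÷ $8,626,556.10 = 54.8%.

54.8%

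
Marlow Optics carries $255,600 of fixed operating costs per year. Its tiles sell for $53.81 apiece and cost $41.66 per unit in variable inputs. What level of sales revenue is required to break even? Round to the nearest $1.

Contribution margin per unit = $53.81 − $41.66 = $12.15, a CM ratio of $12.15 ÷ $53.81 = 0.2258.
Break-even sales = FC ÷ CM ratio = $255,600 × $53.81 / $12.15 = $1,132,003.

$1,132,003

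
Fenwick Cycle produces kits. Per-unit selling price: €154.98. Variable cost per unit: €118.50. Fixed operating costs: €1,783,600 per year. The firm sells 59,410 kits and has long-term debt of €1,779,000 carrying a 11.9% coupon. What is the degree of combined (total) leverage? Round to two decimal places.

Total contribution margin = 59,410 × €36.48 = €2,167,276.80.
Operating income = contribution − fixed costs = €2,167,276.80 − €1,783,600 = €383,676.80. Interest = €211,701.00, so EBIT − I = €171,975.80.
Degree of total leverage = total CM / (EBIT − interest) = €2,167,276.80 / €171,975.80 = 12.6022.

12.60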